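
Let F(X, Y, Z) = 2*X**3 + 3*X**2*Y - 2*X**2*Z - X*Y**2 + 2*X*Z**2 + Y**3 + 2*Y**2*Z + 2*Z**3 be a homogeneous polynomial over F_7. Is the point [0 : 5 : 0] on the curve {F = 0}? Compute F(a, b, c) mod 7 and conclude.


F(0,5,0) ≡ 6 (mod 7); P is NOT on the curve.

Evaluate F(0, 5, 0) term-by-term (mod 7).
  2*X**3 ↦ 2·0·1·1 = 0
  3*X**2*Y ↦ 3·0·5·1 = 0
  -2*X**2*Z ↦ -2·0·1·0 = 0
  -X*Y**2 ↦ -1·0·25·1 = 0
  2*X*Z**2 ↦ 2·0·1·0 = 0
  Y**3 ↦ 1·1·125·1 = 125
  2*Y**2*Z ↦ 2·1·25·0 = 0
  2*Z**3 ↦ 2·1·1·0 = 0
Sum: F(0, 5, 0) = (0) + (0) + (0) + (0) + (0) + (125) + (0) + (0) = 125.
Reducing mod 7: 125 ≡ 6 (mod 7).
Since F(a, b, c) ≡ 6 ≠ 0 (mod 7), P does NOT lie on the curve.


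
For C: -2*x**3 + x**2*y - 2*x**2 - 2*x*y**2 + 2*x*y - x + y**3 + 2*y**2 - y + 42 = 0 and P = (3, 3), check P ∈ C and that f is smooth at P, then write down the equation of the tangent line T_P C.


Tangent line at P: -61*x + 17*y + 132 = 0.

Step 1: f(3, 3) = 0, so P lies on C.
Step 2: partial derivatives
  f_x(x, y) = -6*x**2 + 2*x*y - 4*x - 2*y**2 + 2*y - 1, f_y(x, y) = x**2 - 4*x*y + 2*x + 3*y**2 + 4*y - 1.
  f_x(P) = -61, f_y(P) = 17 (gradient nonzero, so P is smooth).
Step 3: tangent line at P: -61·(x − 3) + 17·(y − 3) = 0.
Expanding: -61*x + 17*y + 132 = 0.


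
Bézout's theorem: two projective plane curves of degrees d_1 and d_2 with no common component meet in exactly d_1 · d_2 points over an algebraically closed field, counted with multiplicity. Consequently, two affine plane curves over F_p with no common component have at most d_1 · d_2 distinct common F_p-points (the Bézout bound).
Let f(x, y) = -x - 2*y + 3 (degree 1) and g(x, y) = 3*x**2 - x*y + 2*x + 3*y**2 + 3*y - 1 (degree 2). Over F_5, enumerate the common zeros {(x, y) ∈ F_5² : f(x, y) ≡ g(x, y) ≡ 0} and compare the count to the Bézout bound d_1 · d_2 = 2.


Common zeros: {(2, 3), (4, 2)}; count = 2; Bézout bound = 2.

deg(f) = 1, deg(g) = 2, so Bézout bound = 2.
Scan x ∈ F_5. For each x, list the y ∈ F_5 with f(x, y) ≡ 0 and those with g(x, y) ≡ 0 (mod 5); the common zeros in that column are the intersection.
  x = 0: f ≡ 0 at y ∈ {4}; g ≡ 0 at y ∈ {1, 3}; common: ∅.
  x = 1: f ≡ 0 at y ∈ {1}; g ≡ 0 at y ∈ {2, 4}; common: ∅.
  x = 2: f ≡ 0 at y ∈ {3}; g ≡ 0 at y ∈ {0, 3}; common: {3}.
  x = 3: f ≡ 0 at y ∈ {0}; g ≡ 0 at y ∈ {1, 4}; common: ∅.
  x = 4: f ≡ 0 at y ∈ {2}; g ≡ 0 at y ∈ {0, 2}; common: {2}.
Collecting: common zeros = {(2, 3), (4, 2)}, so the count is 2.
Comparison with the Bézout bound: 2 ≤ 2 = deg(f)·deg(g), as expected for curves with no common component (the bound is attained).


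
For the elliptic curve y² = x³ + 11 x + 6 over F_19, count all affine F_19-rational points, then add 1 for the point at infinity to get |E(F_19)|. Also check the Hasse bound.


Affine points = {(0, 5), (0, 14), (2, 6), (2, 13), (3, 3), (3, 16), (4, 0), (8, 6), (8, 13), (9, 6), (9, 13), (12, 2), (12, 17), (13, 3), (13, 16), (14, 4), (14, 15)}; affine count = 17; |E(F_19)| = 18.

Discriminant check: Δ ∝ 4a³ + 27b² = 4·11³ + 27·6² = 4·1331 + 27·36 ≡ 7 (mod 19). Nonzero ⇒ E is nonsingular.
For each x ∈ F_19, compute rhs = x³ + 11·x + 6 mod 19, then count y ∈ F_19 with y² ≡ rhs.
  x = 0: rhs = 6, matching y values: 5, 14 (2 points).
  x = 1: rhs = 18, matching y values: none (0 points).
  x = 2: rhs = 17, matching y values: 6, 13 (2 points).
  x = 3: rhs = 9, matching y values: 3, 16 (2 points).
  x = 4: rhs = 0, matching y values: 0 (1 points).
  x = 5: rhs = 15, matching y values: none (0 points).
  x = 6: rhs = 3, matching y values: none (0 points).
  x = 7: rhs = 8, matching y values: none (0 points).
  x = 8: rhs = 17, matching y values: 6, 13 (2 points).
  x = 9: rhs = 17, matching y values: 6, 13 (2 points).
  x = 10: rhs = 14, matching y values: none (0 points).
  x = 11: rhs = 14, matching y values: none (0 points).
  x = 12: rhs = 4, matching y values: 2, 17 (2 points).
  x = 13: rhs = 9, matching y values: 3, 16 (2 points).
  x = 14: rhs = 16, matching y values: 4, 15 (2 points).
  x = 15: rhs = 12, matching y values: none (0 points).
  x = 16: rhs = 3, matching y values: none (0 points).
  x = 17: rhs = 14, matching y values: none (0 points).
  x = 18: rhs = 13, matching y values: none (0 points).
Total affine count: 17.
Full point count |E(F_19)| = 17 + 1 = 18.
Hasse bound: |18 − (19+1)| = |-2| = 2 ≤ 2√19 ≈ 8.7178 ✓.


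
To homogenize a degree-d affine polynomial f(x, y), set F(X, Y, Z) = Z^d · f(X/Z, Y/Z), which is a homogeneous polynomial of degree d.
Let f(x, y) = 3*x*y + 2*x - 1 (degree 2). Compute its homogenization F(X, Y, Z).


F(X, Y, Z) = 3*X*Y + 2*X*Z - Z**2

deg(f) = 2.
Substitute x = X/Z, y = Y/Z into f, then multiply by Z^2.
  monomial 3·x^1·y^1 ↦ 3·X^1·Y^1·Z^0.
  monomial 2·x^1·y^0 ↦ 2·X^1·Y^0·Z^1.
  monomial -1·x^0·y^0 ↦ -1·X^0·Y^0·Z^2.
Collecting: F(X, Y, Z) = 3*X*Y + 2*X*Z - Z**2.


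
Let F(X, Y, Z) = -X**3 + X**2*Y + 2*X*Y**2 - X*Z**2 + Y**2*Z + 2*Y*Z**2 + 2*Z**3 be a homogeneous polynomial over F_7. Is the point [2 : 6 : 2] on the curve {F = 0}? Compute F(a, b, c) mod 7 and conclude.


F(2,6,2) ≡ 1 (mod 7); P is NOT on the curve.

Evaluate F(2, 6, 2) term-by-term (mod 7).
  -X**3 ↦ -1·8·1·1 = -8
  X**2*Y ↦ 1·4·6·1 = 24
  2*X*Y**2 ↦ 2·2·36·1 = 144
  -X*Z**2 ↦ -1·2·1·4 = -8
  Y**2*Z ↦ 1·1·36·2 = 72
  2*Y*Z**2 ↦ 2·1·6·4 = 48
  2*Z**3 ↦ 2·1·1·8 = 16
Sum: F(2, 6, 2) = (-8) + (24) + (144) + (-8) + (72) + (48) + (16) = 288.
Reducing mod 7: 288 ≡ 1 (mod 7).
Since F(a, b, c) ≡ 1 ≠ 0 (mod 7), P does NOT lie on the curve.


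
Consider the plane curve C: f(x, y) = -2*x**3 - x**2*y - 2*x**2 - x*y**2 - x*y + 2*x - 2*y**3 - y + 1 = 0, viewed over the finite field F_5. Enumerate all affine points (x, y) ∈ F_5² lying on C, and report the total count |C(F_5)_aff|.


Affine F_5-points: {(2, 1), (3, 0), (3, 3), (4, 2)}; count = 4.

For each of the 25 pairs (x, y) ∈ F_5², evaluate f(x, y) mod 5. Record the zeros.
  x = 0: [0↦1, 1↦3, 2↦3, 3↦4, 4↦4]  zeros at y ∈ ∅
  x = 1: [0↦4, 1↦3, 2↦3, 3↦2, 4↦3]  zeros at y ∈ ∅
  x = 2: [0↦1, 1↦0, 2↦3, 3↦3, 4↦3]  zeros at y ∈ {1}
  x = 3: [0↦0, 1↦2, 2↦1, 3↦0, 4↦2]  zeros at y ∈ {0, 3}
  x = 4: [0↦4, 1↦2, 2↦0, 3↦1, 4↦3]  zeros at y ∈ {2}
Collecting zeros: affine points = {(2, 1), (3, 0), (3, 3), (4, 2)}.
Total count |C(F_5)_aff| = 4.


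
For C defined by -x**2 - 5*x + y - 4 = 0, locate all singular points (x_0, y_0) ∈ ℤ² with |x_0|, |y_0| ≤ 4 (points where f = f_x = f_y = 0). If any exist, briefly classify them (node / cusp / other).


No singular points in the scanned grid; C is smooth there.

Compute partial derivatives:
  f_x = -2*x - 5.
  f_y = 1.
f_y = 1 is a nonzero constant, so f_y never vanishes: no point (x, y) can satisfy f = f_x = f_y = 0. In particular no (x, y) ∈ {−4, ..., 4}² is singular; the curve is smooth.


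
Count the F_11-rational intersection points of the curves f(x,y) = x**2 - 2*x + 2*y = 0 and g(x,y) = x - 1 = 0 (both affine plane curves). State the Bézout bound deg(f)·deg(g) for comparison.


Common zeros: {(1, 6)}; count = 1; Bézout bound = 2.

deg(f) = 2, deg(g) = 1, so Bézout bound = 2.
Scan x ∈ F_11. For each x, list the y ∈ F_11 with f(x, y) ≡ 0 and those with g(x, y) ≡ 0 (mod 11); the common zeros in that column are the intersection.
  x = 0: f ≡ 0 at y ∈ {0}; g ≡ 0 at y ∈ ∅; common: ∅.
  x = 1: f ≡ 0 at y ∈ {6}; g ≡ 0 at y ∈ {0, 1, 2, 3, 4, 5, 6, 7, 8, 9, 10}; common: {6}.
  x = 2: f ≡ 0 at y ∈ {0}; g ≡ 0 at y ∈ ∅; common: ∅.
  x = 3: f ≡ 0 at y ∈ {4}; g ≡ 0 at y ∈ ∅; common: ∅.
  x = 4: f ≡ 0 at y ∈ {7}; g ≡ 0 at y ∈ ∅; common: ∅.
  x = 5: f ≡ 0 at y ∈ {9}; g ≡ 0 at y ∈ ∅; common: ∅.
  x = 6: f ≡ 0 at y ∈ {10}; g ≡ 0 at y ∈ ∅; common: ∅.
  x = 7: f ≡ 0 at y ∈ {10}; g ≡ 0 at y ∈ ∅; common: ∅.
  x = 8: f ≡ 0 at y ∈ {9}; g ≡ 0 at y ∈ ∅; common: ∅.
  x = 9: f ≡ 0 at y ∈ {7}; g ≡ 0 at y ∈ ∅; common: ∅.
  x = 10: f ≡ 0 at y ∈ {4}; g ≡ 0 at y ∈ ∅; common: ∅.
Collecting: common zeros = {(1, 6)}, so the count is 1.
Comparison with the Bézout bound: 1 ≤ 2 = deg(f)·deg(g), as expected for curves with no common component (the affine F_11-count falls short of the bound because intersections may lie at infinity, over extension fields, or carry multiplicity).


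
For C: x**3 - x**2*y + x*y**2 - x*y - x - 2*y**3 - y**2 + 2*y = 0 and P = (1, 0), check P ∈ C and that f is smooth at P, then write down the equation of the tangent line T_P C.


Tangent line at P: 2*x - 2 = 0.

Step 1: f(1, 0) = 0, so P lies on C.
Step 2: partial derivatives
  f_x(x, y) = 3*x**2 - 2*x*y + y**2 - y - 1, f_y(x, y) = -x**2 + 2*x*y - x - 6*y**2 - 2*y + 2.
  f_x(P) = 2, f_y(P) = 0 (gradient nonzero, so P is smooth).
Step 3: tangent line at P: 2·(x − 1) + 0·(y − 0) = 0.
Expanding: 2*x - 2 = 0.


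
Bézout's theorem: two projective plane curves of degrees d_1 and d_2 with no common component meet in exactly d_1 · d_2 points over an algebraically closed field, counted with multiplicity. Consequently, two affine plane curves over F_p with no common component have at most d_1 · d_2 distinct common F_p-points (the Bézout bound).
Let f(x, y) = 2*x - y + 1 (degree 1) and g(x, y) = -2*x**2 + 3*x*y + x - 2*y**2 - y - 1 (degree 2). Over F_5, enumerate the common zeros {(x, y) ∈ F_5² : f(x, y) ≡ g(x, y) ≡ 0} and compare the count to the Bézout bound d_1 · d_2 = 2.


Common zeros: ∅; count = 0; Bézout bound = 2.

deg(f) = 1, deg(g) = 2, so Bézout bound = 2.
Scan x ∈ F_5. For each x, list the y ∈ F_5 with f(x, y) ≡ 0 and those with g(x, y) ≡ 0 (mod 5); the common zeros in that column are the intersection.
  x = 0: f ≡ 0 at y ∈ {1}; g ≡ 0 at y ∈ ∅; common: ∅.
  x = 1: f ≡ 0 at y ∈ {3}; g ≡ 0 at y ∈ ∅; common: ∅.
  x = 2: f ≡ 0 at y ∈ {0}; g ≡ 0 at y ∈ {2, 3}; common: ∅.
  x = 3: f ≡ 0 at y ∈ {2}; g ≡ 0 at y ∈ {1, 3}; common: ∅.
  x = 4: f ≡ 0 at y ∈ {4}; g ≡ 0 at y ∈ {1, 2}; common: ∅.
Collecting: common zeros = ∅, so the count is 0.
Comparison with the Bézout bound: 0 ≤ 2 = deg(f)·deg(g), as expected for curves with no common component (the affine F_5-count falls short of the bound because intersections may lie at infinity, over extension fields, or carry multiplicity).


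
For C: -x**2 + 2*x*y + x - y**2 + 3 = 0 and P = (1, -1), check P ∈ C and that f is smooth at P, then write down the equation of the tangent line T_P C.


Tangent line at P: -3*x + 4*y + 7 = 0.

Step 1: f(1, -1) = 0, so P lies on C.
Step 2: partial derivatives
  f_x(x, y) = -2*x + 2*y + 1, f_y(x, y) = 2*x - 2*y.
  f_x(P) = -3, f_y(P) = 4 (gradient nonzero, so P is smooth).
Step 3: tangent line at P: -3·(x − 1) + 4·(y − -1) = 0.
Expanding: -3*x + 4*y + 7 = 0.


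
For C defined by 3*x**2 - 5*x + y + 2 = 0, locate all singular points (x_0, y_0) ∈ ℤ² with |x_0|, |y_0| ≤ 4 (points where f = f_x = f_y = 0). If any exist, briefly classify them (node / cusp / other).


No singular points in the scanned grid; C is smooth there.

Compute partial derivatives:
  f_x = 6*x - 5.
  f_y = 1.
f_y = 1 is a nonzero constant, so f_y never vanishes: no point (x, y) can satisfy f = f_x = f_y = 0. In particular no (x, y) ∈ {−4, ..., 4}² is singular; the curve is smooth.


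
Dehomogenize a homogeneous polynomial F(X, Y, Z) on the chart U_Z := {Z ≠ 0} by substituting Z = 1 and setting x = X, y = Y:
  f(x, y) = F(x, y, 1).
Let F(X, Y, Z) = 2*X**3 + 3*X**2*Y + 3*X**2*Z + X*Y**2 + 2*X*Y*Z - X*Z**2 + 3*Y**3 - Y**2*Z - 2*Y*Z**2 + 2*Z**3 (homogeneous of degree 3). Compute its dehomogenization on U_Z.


f(x, y) = 2*x**3 + 3*x**2*y + 3*x**2 + x*y**2 + 2*x*y - x + 3*y**3 - y**2 - 2*y + 2

On U_Z we set Z = 1. Each monomial c·X^i·Y^j·Z^k in F becomes c·x^i·y^j·1^k = c·x^i·y^j.
Substituting Z = 1: F(X, Y, 1) = 2*x**3 + 3*x**2*y + 3*x**2 + x*y**2 + 2*x*y - x + 3*y**3 - y**2 - 2*y + 2.
Note: deg(f) ≤ deg(F) = 3; strict inequality happens when F is divisible by Z (lost terms).


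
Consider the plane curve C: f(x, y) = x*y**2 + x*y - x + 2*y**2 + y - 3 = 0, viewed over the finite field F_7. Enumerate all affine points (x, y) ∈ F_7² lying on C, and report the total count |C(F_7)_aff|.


Affine F_7-points: {(0, 1), (0, 2), (4, 0), (4, 5), (5, 6), (6, 3), (6, 4)}; count = 7.

For each of the 49 pairs (x, y) ∈ F_7², evaluate f(x, y) mod 7. Record the zeros.
  x = 0: [0↦4, 1↦0, 2↦0, 3↦4, 4↦5, 5↦3, 6↦5]  zeros at y ∈ {1, 2}
  x = 1: [0↦3, 1↦1, 2↦5, 3↦1, 4↦3, 5↦4, 6↦4]  zeros at y ∈ ∅
  x = 2: [0↦2, 1↦2, 2↦3, 3↦5, 4↦1, 5↦5, 6↦3]  zeros at y ∈ ∅
  x = 3: [0↦1, 1↦3, 2↦1, 3↦2, 4↦6, 5↦6, 6↦2]  zeros at y ∈ ∅
  x = 4: [0↦0, 1↦4, 2↦6, 3↦6, 4↦4, 5↦0, 6↦1]  zeros at y ∈ {0, 5}
  x = 5: [0↦6, 1↦5, 2↦4, 3↦3, 4↦2, 5↦1, 6↦0]  zeros at y ∈ {6}
  x = 6: [0↦5, 1↦6, 2↦2, 3↦0, 4↦0, 5↦2, 6↦6]  zeros at y ∈ {3, 4}
Collecting zeros: affine points = {(0, 1), (0, 2), (4, 0), (4, 5), (5, 6), (6, 3), (6, 4)}.
Total count |C(F_7)_aff| = 7.


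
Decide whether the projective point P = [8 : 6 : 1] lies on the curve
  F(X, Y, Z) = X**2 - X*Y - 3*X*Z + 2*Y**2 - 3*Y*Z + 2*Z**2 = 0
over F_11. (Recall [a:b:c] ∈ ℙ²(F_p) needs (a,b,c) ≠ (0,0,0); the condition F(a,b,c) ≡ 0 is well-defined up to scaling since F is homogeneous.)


F(8,6,1) ≡ 4 (mod 11); P is NOT on the curve.

Evaluate F(8, 6, 1) term-by-term (mod 11).
  X**2 ↦ 1·64·1·1 = 64
  -X*Y ↦ -1·8·6·1 = -48
  -3*X*Z ↦ -3·8·1·1 = -24
  2*Y**2 ↦ 2·1·36·1 = 72
  -3*Y*Z ↦ -3·1·6·1 = -18
  2*Z**2 ↦ 2·1·1·1 = 2
Sum: F(8, 6, 1) = (64) + (-48) + (-24) + (72) + (-18) + (2) = 48.
Reducing mod 11: 48 ≡ 4 (mod 11).
Since F(a, b, c) ≡ 4 ≠ 0 (mod 11), P does NOT lie on the curve.


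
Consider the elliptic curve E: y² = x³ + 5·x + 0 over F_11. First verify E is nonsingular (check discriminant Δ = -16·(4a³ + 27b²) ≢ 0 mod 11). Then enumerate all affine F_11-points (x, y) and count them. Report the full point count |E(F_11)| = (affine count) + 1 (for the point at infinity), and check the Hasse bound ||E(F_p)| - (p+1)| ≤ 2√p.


Affine points = {(0, 0), (3, 3), (3, 8), (6, 2), (6, 9), (7, 2), (7, 9), (9, 2), (9, 9), (10, 4), (10, 7)}; affine count = 11; |E(F_11)| = 12.

Discriminant check: Δ ∝ 4a³ + 27b² = 4·5³ + 27·0² = 4·125 + 27·0 ≡ 5 (mod 11). Nonzero ⇒ E is nonsingular.
For each x ∈ F_11, compute rhs = x³ + 5·x + 0 mod 11, then count y ∈ F_11 with y² ≡ rhs.
  x = 0: rhs = 0, matching y values: 0 (1 points).
  x = 1: rhs = 6, matching y values: none (0 points).
  x = 2: rhs = 7, matching y values: none (0 points).
  x = 3: rhs = 9, matching y values: 3, 8 (2 points).
  x = 4: rhs = 7, matching y values: none (0 points).
  x = 5: rhs = 7, matching y values: none (0 points).
  x = 6: rhs = 4, matching y values: 2, 9 (2 points).
  x = 7: rhs = 4, matching y values: 2, 9 (2 points).
  x = 8: rhs = 2, matching y values: none (0 points).
  x = 9: rhs = 4, matching y values: 2, 9 (2 points).
  x = 10: rhs = 5, matching y values: 4, 7 (2 points).
Total affine count: 11.
Full point count |E(F_11)| = 11 + 1 = 12.
Hasse bound: |12 − (11+1)| = |0| = 0 ≤ 2√11 ≈ 6.6332 ✓.


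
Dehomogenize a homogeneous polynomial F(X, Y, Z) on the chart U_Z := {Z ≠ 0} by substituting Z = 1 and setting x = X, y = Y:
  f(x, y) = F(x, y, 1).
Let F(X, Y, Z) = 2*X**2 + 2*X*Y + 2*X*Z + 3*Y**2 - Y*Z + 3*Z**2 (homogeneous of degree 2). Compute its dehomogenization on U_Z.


f(x, y) = 2*x**2 + 2*x*y + 2*x + 3*y**2 - y + 3

On U_Z we set Z = 1. Each monomial c·X^i·Y^j·Z^k in F becomes c·x^i·y^j·1^k = c·x^i·y^j.
Substituting Z = 1: F(X, Y, 1) = 2*x**2 + 2*x*y + 2*x + 3*y**2 - y + 3.
Note: deg(f) ≤ deg(F) = 2; strict inequality happens when F is divisible by Z (lost terms).


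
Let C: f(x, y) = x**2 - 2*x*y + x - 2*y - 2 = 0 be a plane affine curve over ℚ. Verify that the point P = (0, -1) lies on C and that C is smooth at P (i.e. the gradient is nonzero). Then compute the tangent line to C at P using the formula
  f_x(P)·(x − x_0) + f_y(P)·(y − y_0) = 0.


Tangent line at P: 3*x - 2*y - 2 = 0.

Step 1: f(0, -1) = 0, so P lies on C.
Step 2: partial derivatives
  f_x(x, y) = 2*x - 2*y + 1, f_y(x, y) = -2*x - 2.
  f_x(P) = 3, f_y(P) = -2 (gradient nonzero, so P is smooth).
Step 3: tangent line at P: 3·(x − 0) + -2·(y − -1) = 0.
Expanding: 3*x - 2*y - 2 = 0.


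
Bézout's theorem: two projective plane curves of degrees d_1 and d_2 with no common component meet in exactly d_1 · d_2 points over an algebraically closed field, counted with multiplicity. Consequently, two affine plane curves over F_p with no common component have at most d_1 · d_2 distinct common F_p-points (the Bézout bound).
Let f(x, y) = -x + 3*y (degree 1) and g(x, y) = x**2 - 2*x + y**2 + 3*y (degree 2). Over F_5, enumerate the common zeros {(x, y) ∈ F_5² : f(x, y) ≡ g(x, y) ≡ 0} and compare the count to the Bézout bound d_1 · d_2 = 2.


Common zeros: {(0, 0)}; count = 1; Bézout bound = 2.

deg(f) = 1, deg(g) = 2, so Bézout bound = 2.
Scan x ∈ F_5. For each x, list the y ∈ F_5 with f(x, y) ≡ 0 and those with g(x, y) ≡ 0 (mod 5); the common zeros in that column are the intersection.
  x = 0: f ≡ 0 at y ∈ {0}; g ≡ 0 at y ∈ {0, 2}; common: {0}.
  x = 1: f ≡ 0 at y ∈ {2}; g ≡ 0 at y ∈ ∅; common: ∅.
  x = 2: f ≡ 0 at y ∈ {4}; g ≡ 0 at y ∈ {0, 2}; common: ∅.
  x = 3: f ≡ 0 at y ∈ {1}; g ≡ 0 at y ∈ ∅; common: ∅.
  x = 4: f ≡ 0 at y ∈ {3}; g ≡ 0 at y ∈ ∅; common: ∅.
Collecting: common zeros = {(0, 0)}, so the count is 1.
Comparison with the Bézout bound: 1 ≤ 2 = deg(f)·deg(g), as expected for curves with no common component (the affine F_5-count falls short of the bound because intersections may lie at infinity, over extension fields, or carry multiplicity).


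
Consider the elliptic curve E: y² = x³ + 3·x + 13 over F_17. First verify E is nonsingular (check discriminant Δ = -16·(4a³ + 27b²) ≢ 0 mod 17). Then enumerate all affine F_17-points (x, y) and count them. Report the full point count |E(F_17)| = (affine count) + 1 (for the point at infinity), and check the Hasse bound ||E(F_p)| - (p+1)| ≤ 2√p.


Affine points = {(0, 8), (0, 9), (1, 0), (3, 7), (3, 10), (4, 2), (4, 15), (5, 0), (6, 3), (6, 14), (9, 2), (9, 15), (11, 0), (12, 3), (12, 14), (15, 4), (15, 13), (16, 3), (16, 14)}; affine count = 19; |E(F_17)| = 20.

Discriminant check: Δ ∝ 4a³ + 27b² = 4·3³ + 27·13² = 4·27 + 27·169 ≡ 13 (mod 17). Nonzero ⇒ E is nonsingular.
For each x ∈ F_17, compute rhs = x³ + 3·x + 13 mod 17, then count y ∈ F_17 with y² ≡ rhs.
  x = 0: rhs = 13, matching y values: 8, 9 (2 points).
  x = 1: rhs = 0, matching y values: 0 (1 points).
  x = 2: rhs = 10, matching y values: none (0 points).
  x = 3: rhs = 15, matching y values: 7, 10 (2 points).
  x = 4: rhs = 4, matching y values: 2, 15 (2 points).
  x = 5: rhs = 0, matching y values: 0 (1 points).
  x = 6: rhs = 9, matching y values: 3, 14 (2 points).
  x = 7: rhs = 3, matching y values: none (0 points).
  x = 8: rhs = 5, matching y values: none (0 points).
  x = 9: rhs = 4, matching y values: 2, 15 (2 points).
  x = 10: rhs = 6, matching y values: none (0 points).
  x = 11: rhs = 0, matching y values: 0 (1 points).
  x = 12: rhs = 9, matching y values: 3, 14 (2 points).
  x = 13: rhs = 5, matching y values: none (0 points).
  x = 14: rhs = 11, matching y values: none (0 points).
  x = 15: rhs = 16, matching y values: 4, 13 (2 points).
  x = 16: rhs = 9, matching y values: 3, 14 (2 points).
Total affine count: 19.
Full point count |E(F_17)| = 19 + 1 = 20.
Hasse bound: |20 − (17+1)| = |2| = 2 ≤ 2√17 ≈ 8.2462 ✓.


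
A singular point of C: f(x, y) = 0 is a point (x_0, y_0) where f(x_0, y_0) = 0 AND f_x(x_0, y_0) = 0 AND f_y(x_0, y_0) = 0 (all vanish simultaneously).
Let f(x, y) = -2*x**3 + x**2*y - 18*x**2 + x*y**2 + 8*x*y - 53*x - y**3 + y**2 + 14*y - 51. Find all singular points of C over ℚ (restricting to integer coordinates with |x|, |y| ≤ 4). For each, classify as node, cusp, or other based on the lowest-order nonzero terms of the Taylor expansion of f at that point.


Singular points: {(-3, -1)}; classification: node.

Compute partial derivatives:
  f_x = -6*x**2 + 2*x*y - 36*x + y**2 + 8*y - 53.
  f_y = x**2 + 2*x*y + 8*x - 3*y**2 + 2*y + 14.
Scan x_0 ∈ {−4, ..., 4}. For each x_0, f_y(x_0, y) is a polynomial in y; find its integer roots y ∈ {−4, ..., 4}, then test f_x and f at those candidates.
  x = -4: f_y(-4, y) = -3*y**2 - 6*y - 2; no integer root y with |y| ≤ 4.
  x = -3: f_y(-3, y) = -3*y**2 - 4*y - 1; vanishes at y ∈ {-1}. (-3, -1): f_x = 0, f = 0 — SINGULAR.
  x = -2: f_y(-2, y) = -3*y**2 - 2*y + 2; no integer root y with |y| ≤ 4.
  x = -1: f_y(-1, y) = 7 - 3*y**2; no integer root y with |y| ≤ 4.
  x = 0: f_y(0, y) = -3*y**2 + 2*y + 14; no integer root y with |y| ≤ 4.
  x = 1: f_y(1, y) = -3*y**2 + 4*y + 23; no integer root y with |y| ≤ 4.
  x = 2: f_y(2, y) = -3*y**2 + 6*y + 34; no integer root y with |y| ≤ 4.
  x = 3: f_y(3, y) = -3*y**2 + 8*y + 47; no integer root y with |y| ≤ 4.
  x = 4: f_y(4, y) = -3*y**2 + 10*y + 62; no integer root y with |y| ≤ 4.
Only singular point on the grid: (-3, -1).
Classify: substitute x = -3 + u, y = -1 + v and expand: f = -2*u**3 + u**2*v - u**2 + u*v**2 - v**3 + v**2.
No constant or linear terms (consistent with a singular point). Quadratic part: -u**2 + v**2. Cubic part: -2*u**3 + u**2*v + u*v**2 - v**3.
The quadratic part v**2 - u**2 = (v − u)(v + u) splits into two distinct linear factors, so there are two distinct tangent lines y − -1 = ±(x − -3) — this is a node (ordinary double point).
Classification: node.


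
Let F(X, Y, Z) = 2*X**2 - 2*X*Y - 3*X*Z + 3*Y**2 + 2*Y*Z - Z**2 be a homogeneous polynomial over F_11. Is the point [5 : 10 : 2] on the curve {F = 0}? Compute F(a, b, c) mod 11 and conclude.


F(5,10,2) ≡ 3 (mod 11); P is NOT on the curve.

Evaluate F(5, 10, 2) term-by-term (mod 11).
  2*X**2 ↦ 2·25·1·1 = 50
  -2*X*Y ↦ -2·5·10·1 = -100
  -3*X*Z ↦ -3·5·1·2 = -30
  3*Y**2 ↦ 3·1·100·1 = 300
  2*Y*Z ↦ 2·1·10·2 = 40
  -Z**2 ↦ -1·1·1·4 = -4
Sum: F(5, 10, 2) = (50) + (-100) + (-30) + (300) + (40) + (-4) = 256.
Reducing mod 11: 256 ≡ 3 (mod 11).
Since F(a, b, c) ≡ 3 ≠ 0 (mod 11), P does NOT lie on the curve.


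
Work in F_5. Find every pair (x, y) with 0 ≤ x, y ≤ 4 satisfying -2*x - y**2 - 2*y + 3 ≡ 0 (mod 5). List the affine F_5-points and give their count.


Affine F_5-points: {(0, 1), (0, 2), (2, 4), (4, 0), (4, 3)}; count = 5.

For each of the 25 pairs (x, y) ∈ F_5², evaluate f(x, y) mod 5. Record the zeros.
  x = 0: [0↦3, 1↦0, 2↦0, 3↦3, 4↦4]  zeros at y ∈ {1, 2}
  x = 1: [0↦1, 1↦3, 2↦3, 3↦1, 4↦2]  zeros at y ∈ ∅
  x = 2: [0↦4, 1↦1, 2↦1, 3↦4, 4↦0]  zeros at y ∈ {4}
  x = 3: [0↦2, 1↦4, 2↦4, 3↦2, 4↦3]  zeros at y ∈ ∅
  x = 4: [0↦0, 1↦2, 2↦2, 3↦0, 4↦1]  zeros at y ∈ {0, 3}
Collecting zeros: affine points = {(0, 1), (0, 2), (2, 4), (4, 0), (4, 3)}.
Total count |C(F_5)_aff| = 5.


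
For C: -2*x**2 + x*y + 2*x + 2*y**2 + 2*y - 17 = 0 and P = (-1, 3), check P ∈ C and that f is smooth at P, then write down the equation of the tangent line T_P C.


Tangent line at P: 9*x + 13*y - 30 = 0.

Step 1: f(-1, 3) = 0, so P lies on C.
Step 2: partial derivatives
  f_x(x, y) = -4*x + y + 2, f_y(x, y) = x + 4*y + 2.
  f_x(P) = 9, f_y(P) = 13 (gradient nonzero, so P is smooth).
Step 3: tangent line at P: 9·(x − -1) + 13·(y − 3) = 0.
Expanding: 9*x + 13*y - 30 = 0.


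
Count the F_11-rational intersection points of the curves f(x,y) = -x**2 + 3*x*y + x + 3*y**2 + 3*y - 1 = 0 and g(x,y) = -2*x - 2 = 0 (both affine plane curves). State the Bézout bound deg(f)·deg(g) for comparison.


Common zeros: {(10, 1), (10, 10)}; count = 2; Bézout bound = 2.

deg(f) = 2, deg(g) = 1, so Bézout bound = 2.
Scan x ∈ F_11. For each x, list the y ∈ F_11 with f(x, y) ≡ 0 and those with g(x, y) ≡ 0 (mod 11); the common zeros in that column are the intersection.
  x = 0: f ≡ 0 at y ∈ ∅; g ≡ 0 at y ∈ ∅; common: ∅.
  x = 1: f ≡ 0 at y ∈ {3, 6}; g ≡ 0 at y ∈ ∅; common: ∅.
  x = 2: f ≡ 0 at y ∈ ∅; g ≡ 0 at y ∈ ∅; common: ∅.
  x = 3: f ≡ 0 at y ∈ ∅; g ≡ 0 at y ∈ ∅; common: ∅.
  x = 4: f ≡ 0 at y ∈ ∅; g ≡ 0 at y ∈ ∅; common: ∅.
  x = 5: f ≡ 0 at y ∈ {1, 4}; g ≡ 0 at y ∈ ∅; common: ∅.
  x = 6: f ≡ 0 at y ∈ ∅; g ≡ 0 at y ∈ ∅; common: ∅.
  x = 7: f ≡ 0 at y ∈ {6, 8}; g ≡ 0 at y ∈ ∅; common: ∅.
  x = 8: f ≡ 0 at y ∈ {4, 9}; g ≡ 0 at y ∈ ∅; common: ∅.
  x = 9: f ≡ 0 at y ∈ {3, 9}; g ≡ 0 at y ∈ ∅; common: ∅.
  x = 10: f ≡ 0 at y ∈ {1, 10}; g ≡ 0 at y ∈ {0, 1, 2, 3, 4, 5, 6, 7, 8, 9, 10}; common: {1, 10}.
Collecting: common zeros = {(10, 1), (10, 10)}, so the count is 2.
Comparison with the Bézout bound: 2 ≤ 2 = deg(f)·deg(g), as expected for curves with no common component (the bound is attained).


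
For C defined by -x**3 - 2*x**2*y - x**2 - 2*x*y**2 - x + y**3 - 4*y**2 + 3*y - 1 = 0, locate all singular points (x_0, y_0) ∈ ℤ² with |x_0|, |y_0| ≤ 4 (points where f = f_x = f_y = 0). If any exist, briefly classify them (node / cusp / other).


Singular points: {(-1, 1)}; classification: cusp.

Compute partial derivatives:
  f_x = -3*x**2 - 4*x*y - 2*x - 2*y**2 - 1.
  f_y = -2*x**2 - 4*x*y + 3*y**2 - 8*y + 3.
Scan x_0 ∈ {−4, ..., 4}. For each x_0, f_y(x_0, y) is a polynomial in y; find its integer roots y ∈ {−4, ..., 4}, then test f_x and f at those candidates.
  x = -4: f_y(-4, y) = 3*y**2 + 8*y - 29; no integer root y with |y| ≤ 4.
  x = -3: f_y(-3, y) = 3*y**2 + 4*y - 15; vanishes at y ∈ {-3}. (-3, -3): f_x = -76 ≠ 0.
  x = -2: f_y(-2, y) = 3*y**2 - 5; no integer root y with |y| ≤ 4.
  x = -1: f_y(-1, y) = 3*y**2 - 4*y + 1; vanishes at y ∈ {1}. (-1, 1): f_x = 0, f = 0 — SINGULAR.
  x = 0: f_y(0, y) = 3*y**2 - 8*y + 3; no integer root y with |y| ≤ 4.
  x = 1: f_y(1, y) = 3*y**2 - 12*y + 1; no integer root y with |y| ≤ 4.
  x = 2: f_y(2, y) = 3*y**2 - 16*y - 5; no integer root y with |y| ≤ 4.
  x = 3: f_y(3, y) = 3*y**2 - 20*y - 15; no integer root y with |y| ≤ 4.
  x = 4: f_y(4, y) = 3*y**2 - 24*y - 29; no integer root y with |y| ≤ 4.
Only singular point on the grid: (-1, 1).
Classify: substitute x = -1 + u, y = 1 + v and expand: f = -u**3 - 2*u**2*v - 2*u*v**2 + v**3 + v**2.
No constant or linear terms (consistent with a singular point). Quadratic part: v**2. Cubic part: -u**3 - 2*u**2*v - 2*u*v**2 + v**3.
The quadratic part v**2 is a perfect square, so there is a single (double) tangent line v = 0, i.e. y = 1. Restricting the cubic part to that line (v = 0) leaves -u**3 ≠ 0, so f is not divisible by v and the branch is v² ≈ u**3 to lowest order — this is a cusp.
Classification: cusp.


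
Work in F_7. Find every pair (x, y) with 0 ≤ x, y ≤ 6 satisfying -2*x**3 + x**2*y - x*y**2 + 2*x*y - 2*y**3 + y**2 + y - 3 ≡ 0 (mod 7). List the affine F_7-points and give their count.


Affine F_7-points: {(1, 6), (2, 2), (3, 2), (5, 4)}; count = 4.

For each of the 49 pairs (x, y) ∈ F_7², evaluate f(x, y) mod 7. Record the zeros.
  x = 0: [0↦4, 1↦4, 2↦1, 3↦4, 4↦1, 5↦1, 6↦6]  zeros at y ∈ ∅
  x = 1: [0↦2, 1↦4, 2↦1, 3↦2, 4↦2, 5↦3, 6↦0]  zeros at y ∈ {6}
  x = 2: [0↦2, 1↦1, 2↦0, 3↦1, 4↦6, 5↦3, 6↦1]  zeros at y ∈ {2}
  x = 3: [0↦6, 1↦4, 2↦0, 3↦3, 4↦1, 5↦3, 6↦4]  zeros at y ∈ {2}
  x = 4: [0↦2, 1↦1, 2↦3, 3↦3, 4↦3, 5↦5, 6↦4]  zeros at y ∈ ∅
  x = 5: [0↦6, 1↦1, 2↦4, 3↦3, 4↦0, 5↦4, 6↦3]  zeros at y ∈ {4}
  x = 6: [0↦6, 1↦6, 2↦5, 3↦5, 4↦1, 5↦2, 6↦3]  zeros at y ∈ ∅
Collecting zeros: affine points = {(1, 6), (2, 2), (3, 2), (5, 4)}.
Total count |C(F_7)_aff| = 4.


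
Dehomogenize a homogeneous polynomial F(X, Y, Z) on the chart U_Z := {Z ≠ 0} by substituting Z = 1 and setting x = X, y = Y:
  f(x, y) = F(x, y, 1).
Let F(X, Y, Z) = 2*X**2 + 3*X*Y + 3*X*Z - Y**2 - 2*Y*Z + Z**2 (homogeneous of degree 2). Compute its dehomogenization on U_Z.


f(x, y) = 2*x**2 + 3*x*y + 3*x - y**2 - 2*y + 1

On U_Z we set Z = 1. Each monomial c·X^i·Y^j·Z^k in F becomes c·x^i·y^j·1^k = c·x^i·y^j.
Substituting Z = 1: F(X, Y, 1) = 2*x**2 + 3*x*y + 3*x - y**2 - 2*y + 1.
Note: deg(f) ≤ deg(F) = 2; strict inequality happens when F is divisible by Z (lost terms).


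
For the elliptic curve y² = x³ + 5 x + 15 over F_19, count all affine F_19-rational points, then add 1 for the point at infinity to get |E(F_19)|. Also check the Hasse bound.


Affine points = {(3, 0), (4, 2), (4, 17), (8, 4), (8, 15), (10, 1), (10, 18), (12, 6), (12, 13), (13, 4), (13, 15), (14, 6), (14, 13), (15, 8), (15, 11), (16, 7), (16, 12), (17, 4), (17, 15), (18, 3), (18, 16)}; affine count = 21; |E(F_19)| = 22.

Discriminant check: Δ ∝ 4a³ + 27b² = 4·5³ + 27·15² = 4·125 + 27·225 ≡ 1 (mod 19). Nonzero ⇒ E is nonsingular.
For each x ∈ F_19, compute rhs = x³ + 5·x + 15 mod 19, then count y ∈ F_19 with y² ≡ rhs.
  x = 0: rhs = 15, matching y values: none (0 points).
  x = 1: rhs = 2, matching y values: none (0 points).
  x = 2: rhs = 14, matching y values: none (0 points).
  x = 3: rhs = 0, matching y values: 0 (1 points).
  x = 4: rhs = 4, matching y values: 2, 17 (2 points).
  x = 5: rhs = 13, matching y values: none (0 points).
  x = 6: rhs = 14, matching y values: none (0 points).
  x = 7: rhs = 13, matching y values: none (0 points).
  x = 8: rhs = 16, matching y values: 4, 15 (2 points).
  x = 9: rhs = 10, matching y values: none (0 points).
  x = 10: rhs = 1, matching y values: 1, 18 (2 points).
  x = 11: rhs = 14, matching y values: none (0 points).
  x = 12: rhs = 17, matching y values: 6, 13 (2 points).
  x = 13: rhs = 16, matching y values: 4, 15 (2 points).
  x = 14: rhs = 17, matching y values: 6, 13 (2 points).
  x = 15: rhs = 7, matching y values: 8, 11 (2 points).
  x = 16: rhs = 11, matching y values: 7, 12 (2 points).
  x = 17: rhs = 16, matching y values: 4, 15 (2 points).
  x = 18: rhs = 9, matching y values: 3, 16 (2 points).
Total affine count: 21.
Full point count |E(F_19)| = 21 + 1 = 22.
Hasse bound: |22 − (19+1)| = |2| = 2 ≤ 2√19 ≈ 8.7178 ✓.


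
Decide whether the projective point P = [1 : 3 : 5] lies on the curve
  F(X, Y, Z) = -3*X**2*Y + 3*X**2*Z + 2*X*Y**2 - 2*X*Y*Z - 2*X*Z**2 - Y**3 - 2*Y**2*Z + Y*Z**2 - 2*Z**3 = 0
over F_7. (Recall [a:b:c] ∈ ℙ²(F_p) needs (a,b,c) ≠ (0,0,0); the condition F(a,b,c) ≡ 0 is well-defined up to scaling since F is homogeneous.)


F(1,3,5) ≡ 2 (mod 7); P is NOT on the curve.

Evaluate F(1, 3, 5) term-by-term (mod 7).
  -3*X**2*Y ↦ -3·1·3·1 = -9
  3*X**2*Z ↦ 3·1·1·5 = 15
  2*X*Y**2 ↦ 2·1·9·1 = 18
  -2*X*Y*Z ↦ -2·1·3·5 = -30
  -2*X*Z**2 ↦ -2·1·1·25 = -50
  -Y**3 ↦ -1·1·27·1 = -27
  -2*Y**2*Z ↦ -2·1·9·5 = -90
  Y*Z**2 ↦ 1·1·3·25 = 75
  -2*Z**3 ↦ -2·1·1·125 = -250
Sum: F(1, 3, 5) = (-9) + (15) + (18) + (-30) + (-50) + (-27) + (-90) + (75) + (-250) = -348.
Reducing mod 7: -348 ≡ 2 (mod 7).
Since F(a, b, c) ≡ 2 ≠ 0 (mod 7), P does NOT lie on the curve.


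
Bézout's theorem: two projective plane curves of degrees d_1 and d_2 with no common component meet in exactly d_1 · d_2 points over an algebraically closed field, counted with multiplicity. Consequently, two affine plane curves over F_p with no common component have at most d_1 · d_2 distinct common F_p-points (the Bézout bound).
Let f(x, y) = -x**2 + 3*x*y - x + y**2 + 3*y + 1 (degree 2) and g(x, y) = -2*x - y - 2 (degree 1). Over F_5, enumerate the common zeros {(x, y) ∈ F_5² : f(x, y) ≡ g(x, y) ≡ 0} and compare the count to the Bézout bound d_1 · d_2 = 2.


Common zeros: ∅; count = 0; Bézout bound = 2.

deg(f) = 2, deg(g) = 1, so Bézout bound = 2.
Scan x ∈ F_5. For each x, list the y ∈ F_5 with f(x, y) ≡ 0 and those with g(x, y) ≡ 0 (mod 5); the common zeros in that column are the intersection.
  x = 0: f ≡ 0 at y ∈ {1}; g ≡ 0 at y ∈ {3}; common: ∅.
  x = 1: f ≡ 0 at y ∈ {2}; g ≡ 0 at y ∈ {1}; common: ∅.
  x = 2: f ≡ 0 at y ∈ {0, 1}; g ≡ 0 at y ∈ {4}; common: ∅.
  x = 3: f ≡ 0 at y ∈ ∅; g ≡ 0 at y ∈ {2}; common: ∅.
  x = 4: f ≡ 0 at y ∈ {2, 3}; g ≡ 0 at y ∈ {0}; common: ∅.
Collecting: common zeros = ∅, so the count is 0.
Comparison with the Bézout bound: 0 ≤ 2 = deg(f)·deg(g), as expected for curves with no common component (the affine F_5-count falls short of the bound because intersections may lie at infinity, over extension fields, or carry multiplicity).


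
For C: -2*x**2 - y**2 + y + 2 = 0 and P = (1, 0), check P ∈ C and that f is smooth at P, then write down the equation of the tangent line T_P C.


Tangent line at P: -4*x + y + 4 = 0.

Step 1: f(1, 0) = 0, so P lies on C.
Step 2: partial derivatives
  f_x(x, y) = -4*x, f_y(x, y) = 1 - 2*y.
  f_x(P) = -4, f_y(P) = 1 (gradient nonzero, so P is smooth).
Step 3: tangent line at P: -4·(x − 1) + 1·(y − 0) = 0.
Expanding: -4*x + y + 4 = 0.


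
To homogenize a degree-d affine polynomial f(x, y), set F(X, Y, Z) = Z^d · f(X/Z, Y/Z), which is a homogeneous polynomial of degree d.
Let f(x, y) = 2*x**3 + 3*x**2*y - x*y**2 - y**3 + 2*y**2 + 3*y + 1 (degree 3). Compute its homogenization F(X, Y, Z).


F(X, Y, Z) = 2*X**3 + 3*X**2*Y - X*Y**2 - Y**3 + 2*Y**2*Z + 3*Y*Z**2 + Z**3

deg(f) = 3.
Substitute x = X/Z, y = Y/Z into f, then multiply by Z^3.
  monomial 2·x^3·y^0 ↦ 2·X^3·Y^0·Z^0.
  monomial 3·x^2·y^1 ↦ 3·X^2·Y^1·Z^0.
  monomial -1·x^1·y^2 ↦ -1·X^1·Y^2·Z^0.
  monomial -1·x^0·y^3 ↦ -1·X^0·Y^3·Z^0.
  monomial 2·x^0·y^2 ↦ 2·X^0·Y^2·Z^1.
  monomial 3·x^0·y^1 ↦ 3·X^0·Y^1·Z^2.
  monomial 1·x^0·y^0 ↦ 1·X^0·Y^0·Z^3.
Collecting: F(X, Y, Z) = 2*X**3 + 3*X**2*Y - X*Y**2 - Y**3 + 2*Y**2*Z + 3*Y*Z**2 + Z**3.


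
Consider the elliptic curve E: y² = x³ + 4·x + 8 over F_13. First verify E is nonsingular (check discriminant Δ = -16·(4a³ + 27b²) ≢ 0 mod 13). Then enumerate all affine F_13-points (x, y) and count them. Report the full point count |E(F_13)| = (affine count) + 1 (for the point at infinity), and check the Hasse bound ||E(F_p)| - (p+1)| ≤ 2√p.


Affine points = {(1, 0), (4, 6), (4, 7), (5, 6), (5, 7), (6, 1), (6, 12), (12, 4), (12, 9)}; affine count = 9; |E(F_13)| = 10.

Discriminant check: Δ ∝ 4a³ + 27b² = 4·4³ + 27·8² = 4·64 + 27·64 ≡ 8 (mod 13). Nonzero ⇒ E is nonsingular.
For each x ∈ F_13, compute rhs = x³ + 4·x + 8 mod 13, then count y ∈ F_13 with y² ≡ rhs.
  x = 0: rhs = 8, matching y values: none (0 points).
  x = 1: rhs = 0, matching y values: 0 (1 points).
  x = 2: rhs = 11, matching y values: none (0 points).
  x = 3: rhs = 8, matching y values: none (0 points).
  x = 4: rhs = 10, matching y values: 6, 7 (2 points).
  x = 5: rhs = 10, matching y values: 6, 7 (2 points).
  x = 6: rhs = 1, matching y values: 1, 12 (2 points).
  x = 7: rhs = 2, matching y values: none (0 points).
  x = 8: rhs = 6, matching y values: none (0 points).
  x = 9: rhs = 6, matching y values: none (0 points).
  x = 10: rhs = 8, matching y values: none (0 points).
  x = 11: rhs = 5, matching y values: none (0 points).
  x = 12: rhs = 3, matching y values: 4, 9 (2 points).
Total affine count: 9.
Full point count |E(F_13)| = 9 + 1 = 10.
Hasse bound: |10 − (13+1)| = |-4| = 4 ≤ 2√13 ≈ 7.2111 ✓.


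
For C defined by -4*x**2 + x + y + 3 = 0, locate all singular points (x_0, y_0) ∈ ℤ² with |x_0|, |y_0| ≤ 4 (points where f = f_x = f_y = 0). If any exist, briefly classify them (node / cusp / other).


No singular points in the scanned grid; C is smooth there.

Compute partial derivatives:
  f_x = 1 - 8*x.
  f_y = 1.
f_y = 1 is a nonzero constant, so f_y never vanishes: no point (x, y) can satisfy f = f_x = f_y = 0. In particular no (x, y) ∈ {−4, ..., 4}² is singular; the curve is smooth.


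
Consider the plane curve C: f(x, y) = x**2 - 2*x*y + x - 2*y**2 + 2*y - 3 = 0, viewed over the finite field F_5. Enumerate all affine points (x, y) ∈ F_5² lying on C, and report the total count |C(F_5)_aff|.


Affine F_5-points: {(0, 3)}; count = 1.

For each of the 25 pairs (x, y) ∈ F_5², evaluate f(x, y) mod 5. Record the zeros.
  x = 0: [0↦2, 1↦2, 2↦3, 3↦0, 4↦3]  zeros at y ∈ {3}
  x = 1: [0↦4, 1↦2, 2↦1, 3↦1, 4↦2]  zeros at y ∈ ∅
  x = 2: [0↦3, 1↦4, 2↦1, 3↦4, 4↦3]  zeros at y ∈ ∅
  x = 3: [0↦4, 1↦3, 2↦3, 3↦4, 4↦1]  zeros at y ∈ ∅
  x = 4: [0↦2, 1↦4, 2↦2, 3↦1, 4↦1]  zeros at y ∈ ∅
Collecting zeros: affine points = {(0, 3)}.
Total count |C(F_5)_aff| = 1.


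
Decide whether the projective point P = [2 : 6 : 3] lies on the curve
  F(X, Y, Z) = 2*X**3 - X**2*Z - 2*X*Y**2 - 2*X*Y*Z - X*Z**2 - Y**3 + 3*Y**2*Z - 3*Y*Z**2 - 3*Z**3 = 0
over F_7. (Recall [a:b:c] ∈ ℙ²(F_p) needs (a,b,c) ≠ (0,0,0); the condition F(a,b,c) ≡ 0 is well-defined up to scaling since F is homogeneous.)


F(2,6,3) ≡ 6 (mod 7); P is NOT on the curve.

Evaluate F(2, 6, 3) term-by-term (mod 7).
  2*X**3 ↦ 2·8·1·1 = 16
  -X**2*Z ↦ -1·4·1·3 = -12
  -2*X*Y**2 ↦ -2·2·36·1 = -144
  -2*X*Y*Z ↦ -2·2·6·3 = -72
  -X*Z**2 ↦ -1·2·1·9 = -18
  -Y**3 ↦ -1·1·216·1 = -216
  3*Y**2*Z ↦ 3·1·36·3 = 324
  -3*Y*Z**2 ↦ -3·1·6·9 = -162
  -3*Z**3 ↦ -3·1·1·27 = -81
Sum: F(2, 6, 3) = (16) + (-12) + (-144) + (-72) + (-18) + (-216) + (324) + (-162) + (-81) = -365.
Reducing mod 7: -365 ≡ 6 (mod 7).
Since F(a, b, c) ≡ 6 ≠ 0 (mod 7), P does NOT lie on the curve.


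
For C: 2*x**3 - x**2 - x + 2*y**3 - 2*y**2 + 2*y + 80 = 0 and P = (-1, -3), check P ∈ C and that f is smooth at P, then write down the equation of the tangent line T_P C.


Tangent line at P: 7*x + 68*y + 211 = 0.

Step 1: f(-1, -3) = 0, so P lies on C.
Step 2: partial derivatives
  f_x(x, y) = 6*x**2 - 2*x - 1, f_y(x, y) = 6*y**2 - 4*y + 2.
  f_x(P) = 7, f_y(P) = 68 (gradient nonzero, so P is smooth).
Step 3: tangent line at P: 7·(x − -1) + 68·(y − -3) = 0.
Expanding: 7*x + 68*y + 211 = 0.


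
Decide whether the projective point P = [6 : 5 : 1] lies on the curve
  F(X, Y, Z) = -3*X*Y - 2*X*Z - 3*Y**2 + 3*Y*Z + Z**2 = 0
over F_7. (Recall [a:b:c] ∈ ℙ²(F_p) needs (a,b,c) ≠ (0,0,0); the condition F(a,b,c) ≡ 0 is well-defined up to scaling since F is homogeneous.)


F(6,5,1) ≡ 0 (mod 7); P is on the curve.

Evaluate F(6, 5, 1) term-by-term (mod 7).
  -3*X*Y ↦ -3·6·5·1 = -90
  -2*X*Z ↦ -2·6·1·1 = -12
  -3*Y**2 ↦ -3·1·25·1 = -75
  3*Y*Z ↦ 3·1·5·1 = 15
  Z**2 ↦ 1·1·1·1 = 1
Sum: F(6, 5, 1) = (-90) + (-12) + (-75) + (15) + (1) = -161.
Reducing mod 7: -161 ≡ 0 (mod 7).
Since F(a, b, c) ≡ 0 (mod 7), P lies on the curve.


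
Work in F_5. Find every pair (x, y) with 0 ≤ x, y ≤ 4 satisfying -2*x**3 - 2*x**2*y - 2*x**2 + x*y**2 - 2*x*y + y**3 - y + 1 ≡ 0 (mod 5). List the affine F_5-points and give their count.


Affine F_5-points: {(0, 3), (4, 1), (4, 4)}; count = 3.

For each of the 25 pairs (x, y) ∈ F_5², evaluate f(x, y) mod 5. Record the zeros.
  x = 0: [0↦1, 1↦1, 2↦2, 3↦0, 4↦1]  zeros at y ∈ {3}
  x = 1: [0↦2, 1↦4, 2↦4, 3↦3, 4↦2]  zeros at y ∈ ∅
  x = 2: [0↦2, 1↦2, 2↦2, 3↦3, 4↦1]  zeros at y ∈ ∅
  x = 3: [0↦4, 1↦3, 2↦4, 3↦3, 4↦1]  zeros at y ∈ ∅
  x = 4: [0↦1, 1↦0, 2↦3, 3↦1, 4↦0]  zeros at y ∈ {1, 4}
Collecting zeros: affine points = {(0, 3), (4, 1), (4, 4)}.
Total count |C(F_5)_aff| = 3.


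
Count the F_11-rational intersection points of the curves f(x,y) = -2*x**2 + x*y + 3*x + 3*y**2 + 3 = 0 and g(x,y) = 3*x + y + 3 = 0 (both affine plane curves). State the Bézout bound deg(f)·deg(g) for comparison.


Common zeros: {(8, 6)}; count = 1; Bézout bound = 2.

deg(f) = 2, deg(g) = 1, so Bézout bound = 2.
Scan x ∈ F_11. For each x, list the y ∈ F_11 with f(x, y) ≡ 0 and those with g(x, y) ≡ 0 (mod 11); the common zeros in that column are the intersection.
  x = 0: f ≡ 0 at y ∈ ∅; g ≡ 0 at y ∈ {8}; common: ∅.
  x = 1: f ≡ 0 at y ∈ ∅; g ≡ 0 at y ∈ {5}; common: ∅.
  x = 2: f ≡ 0 at y ∈ {6, 8}; g ≡ 0 at y ∈ {2}; common: ∅.
  x = 3: f ≡ 0 at y ∈ {1, 9}; g ≡ 0 at y ∈ {10}; common: ∅.
  x = 4: f ≡ 0 at y ∈ {3}; g ≡ 0 at y ∈ {7}; common: ∅.
  x = 5: f ≡ 0 at y ∈ ∅; g ≡ 0 at y ∈ {4}; common: ∅.
  x = 6: f ≡ 0 at y ∈ ∅; g ≡ 0 at y ∈ {1}; common: ∅.
  x = 7: f ≡ 0 at y ∈ ∅; g ≡ 0 at y ∈ {9}; common: ∅.
  x = 8: f ≡ 0 at y ∈ {6}; g ≡ 0 at y ∈ {6}; common: {6}.
  x = 9: f ≡ 0 at y ∈ {0, 8}; g ≡ 0 at y ∈ {3}; common: ∅.
  x = 10: f ≡ 0 at y ∈ {1, 3}; g ≡ 0 at y ∈ {0}; common: ∅.
Collecting: common zeros = {(8, 6)}, so the count is 1.
Comparison with the Bézout bound: 1 ≤ 2 = deg(f)·deg(g), as expected for curves with no common component (the affine F_11-count falls short of the bound because intersections may lie at infinity, over extension fields, or carry multiplicity).
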